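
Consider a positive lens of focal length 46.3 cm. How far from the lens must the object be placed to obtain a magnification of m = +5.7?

m = −d_i/d_o ⇒ d_i = −m·d_o.
1/f = 1/d_o + 1/d_i = 1/d_o − 1/(m·d_o) = (1 − 1/m)/d_o, so d_o = f(1 − 1/m) = (46.30)(1 − 1/(+5.7)) = 38.2 cm.

38.2 cm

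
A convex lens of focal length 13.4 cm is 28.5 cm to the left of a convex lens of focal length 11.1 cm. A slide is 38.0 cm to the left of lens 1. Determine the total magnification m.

Lens 1: 1/d_i1 = 1/(13.4) − 1/(38.0) = 0.04831, so d_i1 = 20.70 cm; m₁ = −d_i1/d_o1 = -0.5447.
d_o2 = 28.5 − (20.70) = 7.800 cm.
Lens 2: 1/d_i2 = 1/(11.1) − 1/(7.800) = -0.03812, so d_i2 = -26.24 cm; m₂ = −d_i2/d_o2 = +3.364.
m = m₁·m₂ = (-0.5447)(+3.364) = -1.83.

m = -1.83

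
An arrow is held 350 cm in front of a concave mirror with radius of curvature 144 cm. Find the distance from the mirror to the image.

f = R/2 = 144/2 = 72.00 cm.
Mirror equation: 1/d_i = 1/f − 1/d_o = 1/(72.00) − 1/(350) = 0.01389 − 0.002857 = 0.01103, so d_i = 90.6 cm.
The image is real, inverted and reduced, in front of the mirror.

90.6 cm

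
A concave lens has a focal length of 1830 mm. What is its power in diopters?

For a concave lens, f = −1830 mm.
f = -183 cm = -1.83 m.
P = 1/f = 1/(-1.83 m) = -0.546 D.

P = -0.546 D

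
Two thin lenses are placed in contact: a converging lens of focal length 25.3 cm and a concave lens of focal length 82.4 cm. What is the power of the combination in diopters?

P₁ = 1/f₁ = 1/(0.253 m) = +3.953 D; P₂ = 1/f₂ = 1/(-0.824 m) = -1.214 D.
For thin lenses in contact, P = P₁ + P₂ = (+3.953) + (-1.214) = +2.74 D.

P = +2.74 D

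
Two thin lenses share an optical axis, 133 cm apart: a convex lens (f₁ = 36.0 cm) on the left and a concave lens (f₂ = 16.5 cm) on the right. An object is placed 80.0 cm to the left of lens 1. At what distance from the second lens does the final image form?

Lens 1: 1/d_i1 = 1/f₁ − 1/d_o1 = 1/(36.0) − 1/(80.0) = 0.01528, so d_i1 = 65.45 cm.
The intermediate image is 65.45 cm to the right of lens 1, which is 133 − (65.45) = 67.55 cm to the left of lens 2, so d_o2 = +67.55 cm.
Lens 2 is diverging, so f₂ = −16.5 cm.
Lens 2: 1/d_i2 = 1/f₂ − 1/d_o2 = 1/(-16.5) − 1/(67.55) = -0.07541, so d_i2 = -13.3 cm.
The final image is virtual, 13.3 cm to the left of lens 2 (overall magnification ≈ -0.16).

13.3 cm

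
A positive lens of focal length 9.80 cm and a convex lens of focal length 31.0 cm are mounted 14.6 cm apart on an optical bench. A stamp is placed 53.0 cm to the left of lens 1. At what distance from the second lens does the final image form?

2.81 cm

Lens 1: 1/d_i1 = 1/f₁ − 1/d_o1 = 1/(9.80) − 1/(53.0) = 0.08317, so d_i1 = 12.02 cm.
The intermediate image is 12.02 cm to the right of lens 1, which is 14.6 − (12.02) = 2.580 cm to the left of lens 2, so d_o2 = +2.580 cm.
Lens 2: 1/d_i2 = 1/f₂ − 1/d_o2 = 1/(31.0) − 1/(2.580) = -0.3553, so d_i2 = -2.81 cm.
The final image is virtual, 2.81 cm to the left of lens 2 (overall magnification ≈ -0.25).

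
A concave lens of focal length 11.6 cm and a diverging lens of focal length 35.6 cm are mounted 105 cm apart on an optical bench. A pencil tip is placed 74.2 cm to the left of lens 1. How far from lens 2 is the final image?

27.2 cm

Lens 1 is diverging, so f₁ = −11.6 cm.
Lens 1: 1/d_i1 = 1/f₁ − 1/d_o1 = 1/(-11.6) − 1/(74.2) = -0.09968, so d_i1 = -10.03 cm.
The intermediate image is 10.03 cm to the left of lens 1 (virtual), which is 105 − (-10.03) = 115.0 cm to the left of lens 2, so d_o2 = +115.0 cm.
Lens 2 is diverging, so f₂ = −35.6 cm.
Lens 2: 1/d_i2 = 1/f₂ − 1/d_o2 = 1/(-35.6) − 1/(115.0) = -0.03679, so d_i2 = -27.2 cm.
The final image is virtual, 27.2 cm to the left of lens 2 (overall magnification ≈ 0.032).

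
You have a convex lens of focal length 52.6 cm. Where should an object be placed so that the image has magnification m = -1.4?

m = −d_i/d_o ⇒ d_i = −m·d_o.
1/f = 1/d_o + 1/d_i = 1/d_o − 1/(m·d_o) = (1 − 1/m)/d_o, so d_o = f(1 − 1/m) = (52.60)(1 − 1/(-1.4)) = 90.2 cm.

90.2 cm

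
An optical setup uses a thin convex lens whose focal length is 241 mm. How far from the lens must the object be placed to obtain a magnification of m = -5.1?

288 mm

m = −d_i/d_o ⇒ d_i = −m·d_o.
1/f = 1/d_o + 1/d_i = 1/d_o − 1/(m·d_o) = (1 − 1/m)/d_o, so d_o = f(1 − 1/m) = (241.0)(1 − 1/(-5.1)) = 288 mm.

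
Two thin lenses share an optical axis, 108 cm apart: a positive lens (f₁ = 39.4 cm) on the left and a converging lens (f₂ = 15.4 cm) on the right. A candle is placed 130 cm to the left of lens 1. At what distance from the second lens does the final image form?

Lens 1: 1/d_i1 = 1/f₁ − 1/d_o1 = 1/(39.4) − 1/(130) = 0.01769, so d_i1 = 56.53 cm.
The intermediate image is 56.53 cm to the right of lens 1, which is 108 − (56.53) = 51.47 cm to the left of lens 2, so d_o2 = +51.47 cm.
Lens 2: 1/d_i2 = 1/f₂ − 1/d_o2 = 1/(15.4) − 1/(51.47) = 0.04551, so d_i2 = 22.0 cm.
The final image is real, 22.0 cm to the right of lens 2 (overall magnification ≈ 0.19).

22.0 cm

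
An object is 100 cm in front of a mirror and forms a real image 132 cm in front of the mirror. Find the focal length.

Real image ⇒ d_i = +132 cm.
1/f = 1/d_o + 1/d_i = 1/(100) + 1/(132) = 0.01758, so f = 56.9 cm.
Since f is positive, the mirror is concave.

f = 56.9 cm (concave)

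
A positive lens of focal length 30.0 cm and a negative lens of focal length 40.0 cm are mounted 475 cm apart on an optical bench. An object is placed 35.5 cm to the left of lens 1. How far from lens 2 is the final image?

Lens 1: 1/d_i1 = 1/f₁ − 1/d_o1 = 1/(30.0) − 1/(35.5) = 0.005164, so d_i1 = 193.6 cm.
The intermediate image is 193.6 cm to the right of lens 1, which is 475 − (193.6) = 281.4 cm to the left of lens 2, so d_o2 = +281.4 cm.
Lens 2 is diverging, so f₂ = −40.0 cm.
Lens 2: 1/d_i2 = 1/f₂ − 1/d_o2 = 1/(-40.0) − 1/(281.4) = -0.02855, so d_i2 = -35.0 cm.
The final image is virtual, 35.0 cm to the left of lens 2 (overall magnification ≈ -0.68).

35.0 cm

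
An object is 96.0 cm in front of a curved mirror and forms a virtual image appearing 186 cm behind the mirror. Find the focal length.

Virtual image ⇒ d_i = −186 cm.
1/f = 1/d_o + 1/d_i = 1/(96.0) + 1/(-186) = 0.005040, so f = 198 cm.
Since f is positive, the curved mirror is concave.

f = 198 cm (concave)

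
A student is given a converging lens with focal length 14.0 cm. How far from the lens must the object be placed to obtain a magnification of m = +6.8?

11.9 cm

m = −d_i/d_o ⇒ d_i = −m·d_o.
1/f = 1/d_o + 1/d_i = 1/d_o − 1/(m·d_o) = (1 − 1/m)/d_o, so d_o = f(1 − 1/m) = (14.00)(1 − 1/(+6.8)) = 11.9 cm.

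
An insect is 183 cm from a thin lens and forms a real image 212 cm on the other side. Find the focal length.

f = 98.2 cm (converging)

Real image ⇒ d_i = +212 cm.
1/f = 1/d_o + 1/d_i = 1/(183) + 1/(212) = 0.01018, so f = 98.2 cm.
Since f is positive, the thin lens is converging.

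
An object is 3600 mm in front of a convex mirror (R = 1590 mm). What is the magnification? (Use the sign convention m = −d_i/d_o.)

f = R/2 = 1590/2 = 795.0 mm; for a convex mirror, f = -795.0 mm.
1/d_i = 1/f − 1/d_o = 1/(-795.0) − 1/(3600) = -0.001536, so d_i = -651.2 mm.
m = −d_i/d_o = −(-651.2)/(3600) = +0.181.
The image is virtual, upright and reduced, behind the mirror.

m = +0.181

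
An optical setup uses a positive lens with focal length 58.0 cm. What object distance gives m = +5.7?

47.8 cm

m = −d_i/d_o ⇒ d_i = −m·d_o.
1/f = 1/d_o + 1/d_i = 1/d_o − 1/(m·d_o) = (1 − 1/m)/d_o, so d_o = f(1 − 1/m) = (58.00)(1 − 1/(+5.7)) = 47.8 cm.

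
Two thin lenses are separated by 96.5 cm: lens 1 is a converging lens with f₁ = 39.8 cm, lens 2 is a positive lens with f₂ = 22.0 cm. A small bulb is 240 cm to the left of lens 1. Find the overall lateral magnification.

Lens 1: 1/d_i1 = 1/(39.8) − 1/(240) = 0.02096, so d_i1 = 47.71 cm; m₁ = −d_i1/d_o1 = -0.1988.
d_o2 = 96.5 − (47.71) = 48.79 cm.
Lens 2: 1/d_i2 = 1/(22.0) − 1/(48.79) = 0.02496, so d_i2 = 40.07 cm; m₂ = −d_i2/d_o2 = -0.8212.
m = m₁·m₂ = (-0.1988)(-0.8212) = +0.163.

m = +0.163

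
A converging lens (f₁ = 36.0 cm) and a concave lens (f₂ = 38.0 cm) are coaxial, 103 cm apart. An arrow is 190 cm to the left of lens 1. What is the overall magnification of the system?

Lens 1: 1/d_i1 = 1/(36.0) − 1/(190) = 0.02251, so d_i1 = 44.42 cm; m₁ = −d_i1/d_o1 = -0.2338.
d_o2 = 103 − (44.42) = 58.58 cm.
f₂ = −38.0 cm (diverging).
Lens 2: 1/d_i2 = 1/(-38.0) − 1/(58.58) = -0.04339, so d_i2 = -23.05 cm; m₂ = −d_i2/d_o2 = +0.3935.
m = m₁·m₂ = (-0.2338)(+0.3935) = -0.0920.

m = -0.0920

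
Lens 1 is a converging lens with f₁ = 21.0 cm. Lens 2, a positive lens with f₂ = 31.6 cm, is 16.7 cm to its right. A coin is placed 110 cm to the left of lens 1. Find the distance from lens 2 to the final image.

7.16 cm

Lens 1: 1/d_i1 = 1/f₁ − 1/d_o1 = 1/(21.0) − 1/(110) = 0.03853, so d_i1 = 25.96 cm.
The intermediate image is 25.96 cm to the right of lens 1, which lies 9.260 cm to the right of lens 2 — a virtual object — so d_o2 = −9.260 cm.
Lens 2: 1/d_i2 = 1/f₂ − 1/d_o2 = 1/(31.6) − 1/(-9.260) = 0.1396, so d_i2 = 7.16 cm.
The final image is real, 7.16 cm to the right of lens 2 (overall magnification ≈ -0.18).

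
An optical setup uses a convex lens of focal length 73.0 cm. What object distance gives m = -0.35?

282 cm

m = −d_i/d_o ⇒ d_i = −m·d_o.
1/f = 1/d_o + 1/d_i = 1/d_o − 1/(m·d_o) = (1 − 1/m)/d_o, so d_o = f(1 − 1/m) = (73.00)(1 − 1/(-0.35)) = 282 cm.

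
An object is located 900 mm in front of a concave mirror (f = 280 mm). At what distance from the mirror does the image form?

406 mm

Mirror equation: 1/v = 1/f − 1/u = 1/(280.0) − 1/(900) = 0.003571 − 0.001111 = 0.002460, so v = 406 mm.
The image is real, inverted and reduced, in front of the mirror.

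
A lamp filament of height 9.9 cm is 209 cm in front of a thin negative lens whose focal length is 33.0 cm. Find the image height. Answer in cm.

1.35 cm

For a negative lens, f = -33.0 cm.
1/d_i = 1/f − 1/d_o = 1/(-33.00) − 1/(209) = -0.03509, so d_i = -28.50 cm.
m = −d_i/d_o = +0.1364.
|h_i| = |m|·h_o = 0.1364 × 9.9 = 1.35 cm. The image is virtual, upright and reduced, on the same side as the object.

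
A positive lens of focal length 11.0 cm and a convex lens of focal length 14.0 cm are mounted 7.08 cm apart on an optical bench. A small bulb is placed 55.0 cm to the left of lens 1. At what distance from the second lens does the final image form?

Lens 1: 1/d_i1 = 1/f₁ − 1/d_o1 = 1/(11.0) − 1/(55.0) = 0.07273, so d_i1 = 13.75 cm.
The intermediate image is 13.75 cm to the right of lens 1, which lies 6.670 cm to the right of lens 2 — a virtual object — so d_o2 = −6.670 cm.
Lens 2: 1/d_i2 = 1/f₂ − 1/d_o2 = 1/(14.0) − 1/(-6.670) = 0.2214, so d_i2 = 4.52 cm.
The final image is real, 4.52 cm to the right of lens 2 (overall magnification ≈ -0.17).

4.52 cm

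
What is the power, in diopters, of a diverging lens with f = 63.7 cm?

P = -1.57 D

For a diverging lens, f = −63.7 cm.
f = -63.7 cm = -0.637 m.
P = 1/f = 1/(-0.637 m) = -1.57 D.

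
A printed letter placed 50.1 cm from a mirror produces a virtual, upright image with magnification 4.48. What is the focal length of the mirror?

f = 64.5 cm (concave)

m = −d_i/d_o ⇒ d_i = −m·d_o = −(+4.48)·(50.1) = -224.4 cm.
1/f = 1/d_o + 1/d_i = 1/(50.1) + 1/(-224.4) = 0.01550, so f = 64.5 cm.
Since f is positive, the mirror is concave.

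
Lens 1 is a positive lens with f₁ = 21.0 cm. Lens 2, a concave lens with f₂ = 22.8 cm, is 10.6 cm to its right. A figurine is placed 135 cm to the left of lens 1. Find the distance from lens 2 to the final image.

38.1 cm

Lens 1: 1/d_i1 = 1/f₁ − 1/d_o1 = 1/(21.0) − 1/(135) = 0.04021, so d_i1 = 24.87 cm.
The intermediate image is 24.87 cm to the right of lens 1, which lies 14.27 cm to the right of lens 2 — a virtual object — so d_o2 = −14.27 cm.
Lens 2 is diverging, so f₂ = −22.8 cm.
Lens 2: 1/d_i2 = 1/f₂ − 1/d_o2 = 1/(-22.8) − 1/(-14.27) = 0.02622, so d_i2 = 38.1 cm.
The final image is real, 38.1 cm to the right of lens 2 (overall magnification ≈ -0.49).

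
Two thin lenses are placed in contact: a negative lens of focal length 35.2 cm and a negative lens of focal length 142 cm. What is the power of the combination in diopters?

P₁ = 1/f₁ = 1/(-0.352 m) = -2.841 D; P₂ = 1/f₂ = 1/(-1.42 m) = -0.7042 D.
For thin lenses in contact, P = P₁ + P₂ = (-2.841) + (-0.7042) = -3.55 D.

P = -3.55 D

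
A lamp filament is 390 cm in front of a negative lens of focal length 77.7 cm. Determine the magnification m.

For a negative lens, f = -77.7 cm.
1/d_i = 1/f − 1/d_o = 1/(-77.70) − 1/(390) = -0.01543, so d_i = -64.79 cm.
m = −d_i/d_o = −(-64.79)/(390) = +0.166.
The image is virtual, upright and reduced, on the same side as the object.

m = +0.166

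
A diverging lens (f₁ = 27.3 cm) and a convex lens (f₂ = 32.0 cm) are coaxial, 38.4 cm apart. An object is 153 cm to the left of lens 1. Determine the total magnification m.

f₁ = −27.3 cm (diverging).
Lens 1: 1/d_i1 = 1/(-27.3) − 1/(153) = -0.04317, so d_i1 = -23.17 cm; m₁ = −d_i1/d_o1 = +0.1514.
d_o2 = 38.4 − (-23.17) = 61.57 cm.
Lens 2: 1/d_i2 = 1/(32.0) − 1/(61.57) = 0.01501, so d_i2 = 66.63 cm; m₂ = −d_i2/d_o2 = -1.082.
m = m₁·m₂ = (+0.1514)(-1.082) = -0.164.

m = -0.164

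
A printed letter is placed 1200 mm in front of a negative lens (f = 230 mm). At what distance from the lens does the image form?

For a negative lens, f = -230 mm.
Thin-lens equation: 1/d_i = 1/f − 1/d_o = 1/(-230.0) − 1/(1200) = -0.004348 − 0.0008333 = -0.005181, so d_i = -193 mm.
The image is virtual, upright and reduced, on the same side as the object.

193 mm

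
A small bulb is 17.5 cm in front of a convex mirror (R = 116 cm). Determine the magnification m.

m = +0.768

f = R/2 = 116/2 = 58.00 cm; for a convex mirror, f = -58.00 cm.
1/d_i = 1/f − 1/d_o = 1/(-58.00) − 1/(17.5) = -0.07438, so d_i = -13.44 cm.
m = −d_i/d_o = −(-13.44)/(17.5) = +0.768.
The image is virtual, upright and reduced, behind the mirror.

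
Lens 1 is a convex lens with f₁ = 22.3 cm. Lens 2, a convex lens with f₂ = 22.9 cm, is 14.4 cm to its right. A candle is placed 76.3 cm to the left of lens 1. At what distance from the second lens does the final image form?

9.79 cm

Lens 1: 1/d_i1 = 1/f₁ − 1/d_o1 = 1/(22.3) − 1/(76.3) = 0.03174, so d_i1 = 31.51 cm.
The intermediate image is 31.51 cm to the right of lens 1, which lies 17.11 cm to the right of lens 2 — a virtual object — so d_o2 = −17.11 cm.
Lens 2: 1/d_i2 = 1/f₂ − 1/d_o2 = 1/(22.9) − 1/(-17.11) = 0.1021, so d_i2 = 9.79 cm.
The final image is real, 9.79 cm to the right of lens 2 (overall magnification ≈ -0.24).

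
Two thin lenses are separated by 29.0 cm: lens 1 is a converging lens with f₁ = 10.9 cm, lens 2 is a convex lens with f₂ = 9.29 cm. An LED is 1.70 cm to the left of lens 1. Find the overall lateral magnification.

Lens 1: 1/d_i1 = 1/(10.9) − 1/(1.70) = -0.4965, so d_i1 = -2.014 cm; m₁ = −d_i1/d_o1 = +1.185.
d_o2 = 29.0 − (-2.014) = 31.01 cm.
Lens 2: 1/d_i2 = 1/(9.29) − 1/(31.01) = 0.07539, so d_i2 = 13.26 cm; m₂ = −d_i2/d_o2 = -0.4277.
m = m₁·m₂ = (+1.185)(-0.4277) = -0.507.

m = -0.507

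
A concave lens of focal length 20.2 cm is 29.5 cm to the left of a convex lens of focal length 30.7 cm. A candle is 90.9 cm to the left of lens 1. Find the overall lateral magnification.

m = -0.364

f₁ = −20.2 cm (diverging).
Lens 1: 1/d_i1 = 1/(-20.2) − 1/(90.9) = -0.06051, so d_i1 = -16.53 cm; m₁ = −d_i1/d_o1 = +0.1818.
d_o2 = 29.5 − (-16.53) = 46.03 cm.
Lens 2: 1/d_i2 = 1/(30.7) − 1/(46.03) = 0.01085, so d_i2 = 92.18 cm; m₂ = −d_i2/d_o2 = -2.003.
m = m₁·m₂ = (+0.1818)(-2.003) = -0.364.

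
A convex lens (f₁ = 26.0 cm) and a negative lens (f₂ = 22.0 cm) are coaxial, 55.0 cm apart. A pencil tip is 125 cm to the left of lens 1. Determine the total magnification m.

Lens 1: 1/d_i1 = 1/(26.0) − 1/(125) = 0.03046, so d_i1 = 32.83 cm; m₁ = −d_i1/d_o1 = -0.2626.
d_o2 = 55.0 − (32.83) = 22.17 cm.
f₂ = −22.0 cm (diverging).
Lens 2: 1/d_i2 = 1/(-22.0) − 1/(22.17) = -0.09056, so d_i2 = -11.04 cm; m₂ = −d_i2/d_o2 = +0.4981.
m = m₁·m₂ = (-0.2626)(+0.4981) = -0.131.

m = -0.131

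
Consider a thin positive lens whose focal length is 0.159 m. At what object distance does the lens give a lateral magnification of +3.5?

m = −d_i/d_o ⇒ d_i = −m·d_o.
1/f = 1/d_o + 1/d_i = 1/d_o − 1/(m·d_o) = (1 − 1/m)/d_o, so d_o = f(1 − 1/m) = (0.1590)(1 − 1/(+3.5)) = 0.114 m.

0.114 m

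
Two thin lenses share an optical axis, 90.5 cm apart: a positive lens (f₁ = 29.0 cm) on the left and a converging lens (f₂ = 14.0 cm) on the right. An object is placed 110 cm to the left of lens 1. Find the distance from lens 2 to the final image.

19.3 cm

Lens 1: 1/d_i1 = 1/f₁ − 1/d_o1 = 1/(29.0) − 1/(110) = 0.02539, so d_i1 = 39.38 cm.
The intermediate image is 39.38 cm to the right of lens 1, which is 90.5 − (39.38) = 51.12 cm to the left of lens 2, so d_o2 = +51.12 cm.
Lens 2: 1/d_i2 = 1/f₂ − 1/d_o2 = 1/(14.0) − 1/(51.12) = 0.05187, so d_i2 = 19.3 cm.
The final image is real, 19.3 cm to the right of lens 2 (overall magnification ≈ 0.14).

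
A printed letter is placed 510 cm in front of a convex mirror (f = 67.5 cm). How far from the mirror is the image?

59.6 cm

For a convex mirror, f = -67.5 cm.
Mirror equation: 1/d_i = 1/f − 1/d_o = 1/(-67.50) − 1/(510) = -0.01481 − 0.001961 = -0.01678, so d_i = -59.6 cm.
The image is virtual, upright and reduced, behind the mirror.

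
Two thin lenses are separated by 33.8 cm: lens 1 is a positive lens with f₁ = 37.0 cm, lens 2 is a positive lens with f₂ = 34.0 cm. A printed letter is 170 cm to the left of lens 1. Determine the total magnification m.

Lens 1: 1/d_i1 = 1/(37.0) − 1/(170) = 0.02114, so d_i1 = 47.29 cm; m₁ = −d_i1/d_o1 = -0.2782.
d_o2 = 33.8 − (47.29) = -13.49 cm (virtual object).
Lens 2: 1/d_i2 = 1/(34.0) − 1/(-13.49) = 0.1035, so d_i2 = 9.658 cm; m₂ = −d_i2/d_o2 = +0.7159.
m = m₁·m₂ = (-0.2782)(+0.7159) = -0.199.

m = -0.199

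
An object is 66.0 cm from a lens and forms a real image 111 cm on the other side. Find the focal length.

f = 41.4 cm (converging)

Real image ⇒ d_i = +111 cm.
1/f = 1/d_o + 1/d_i = 1/(66.0) + 1/(111) = 0.02416, so f = 41.4 cm.
Since f is positive, the lens is converging.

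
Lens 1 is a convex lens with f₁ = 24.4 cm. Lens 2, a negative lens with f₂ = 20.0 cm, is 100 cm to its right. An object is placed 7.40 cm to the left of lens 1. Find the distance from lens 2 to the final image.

16.9 cm

Lens 1: 1/d_i1 = 1/f₁ − 1/d_o1 = 1/(24.4) − 1/(7.40) = -0.09415, so d_i1 = -10.62 cm.
The intermediate image is 10.62 cm to the left of lens 1 (virtual), which is 100 − (-10.62) = 110.6 cm to the left of lens 2, so d_o2 = +110.6 cm.
Lens 2 is diverging, so f₂ = −20.0 cm.
Lens 2: 1/d_i2 = 1/f₂ − 1/d_o2 = 1/(-20.0) − 1/(110.6) = -0.05904, so d_i2 = -16.9 cm.
The final image is virtual, 16.9 cm to the left of lens 2 (overall magnification ≈ 0.22).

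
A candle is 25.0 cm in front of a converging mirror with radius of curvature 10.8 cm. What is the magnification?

m = -0.276

f = R/2 = 10.8/2 = 5.400 cm.
1/d_i = 1/f − 1/d_o = 1/(5.400) − 1/(25.0) = 0.1452, so d_i = 6.888 cm.
m = −d_i/d_o = −(6.888)/(25.0) = -0.276.
The image is real, inverted and reduced, in front of the mirror.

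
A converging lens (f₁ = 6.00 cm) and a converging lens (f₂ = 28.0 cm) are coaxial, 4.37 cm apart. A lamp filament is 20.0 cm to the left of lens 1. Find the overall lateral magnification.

Lens 1: 1/d_i1 = 1/(6.00) − 1/(20.0) = 0.1167, so d_i1 = 8.571 cm; m₁ = −d_i1/d_o1 = -0.4285.
d_o2 = 4.37 − (8.571) = -4.201 cm (virtual object).
Lens 2: 1/d_i2 = 1/(28.0) − 1/(-4.201) = 0.2738, so d_i2 = 3.653 cm; m₂ = −d_i2/d_o2 = +0.8695.
m = m₁·m₂ = (-0.4285)(+0.8695) = -0.373.

m = -0.373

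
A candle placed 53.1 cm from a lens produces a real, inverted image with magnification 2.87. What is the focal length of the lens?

f = 39.4 cm (converging)

m = −d_i/d_o ⇒ d_i = −m·d_o = −(-2.87)·(53.1) = 152.4 cm.
1/f = 1/d_o + 1/d_i = 1/(53.1) + 1/(152.4) = 0.02539, so f = 39.4 cm.
Since f is positive, the lens is converging.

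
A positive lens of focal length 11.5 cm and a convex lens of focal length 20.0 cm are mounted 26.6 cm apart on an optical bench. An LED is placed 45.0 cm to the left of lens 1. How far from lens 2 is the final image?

Lens 1: 1/d_i1 = 1/f₁ − 1/d_o1 = 1/(11.5) − 1/(45.0) = 0.06473, so d_i1 = 15.45 cm.
The intermediate image is 15.45 cm to the right of lens 1, which is 26.6 − (15.45) = 11.15 cm to the left of lens 2, so d_o2 = +11.15 cm.
Lens 2: 1/d_i2 = 1/f₂ − 1/d_o2 = 1/(20.0) − 1/(11.15) = -0.03969, so d_i2 = -25.2 cm.
The final image is virtual, 25.2 cm to the left of lens 2 (overall magnification ≈ -0.78).

25.2 cm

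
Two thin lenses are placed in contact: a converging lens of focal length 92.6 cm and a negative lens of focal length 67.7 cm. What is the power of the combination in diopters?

P = -0.397 D

P₁ = 1/f₁ = 1/(0.926 m) = +1.080 D; P₂ = 1/f₂ = 1/(-0.677 m) = -1.477 D.
For thin lenses in contact, P = P₁ + P₂ = (+1.080) + (-1.477) = -0.397 D.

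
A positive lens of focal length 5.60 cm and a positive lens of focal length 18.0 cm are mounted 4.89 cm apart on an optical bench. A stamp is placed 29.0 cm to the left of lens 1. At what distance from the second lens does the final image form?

Lens 1: 1/d_i1 = 1/f₁ − 1/d_o1 = 1/(5.60) − 1/(29.0) = 0.1441, so d_i1 = 6.940 cm.
The intermediate image is 6.940 cm to the right of lens 1, which lies 2.050 cm to the right of lens 2 — a virtual object — so d_o2 = −2.050 cm.
Lens 2: 1/d_i2 = 1/f₂ − 1/d_o2 = 1/(18.0) − 1/(-2.050) = 0.5434, so d_i2 = 1.84 cm.
The final image is real, 1.84 cm to the right of lens 2 (overall magnification ≈ -0.21).

1.84 cm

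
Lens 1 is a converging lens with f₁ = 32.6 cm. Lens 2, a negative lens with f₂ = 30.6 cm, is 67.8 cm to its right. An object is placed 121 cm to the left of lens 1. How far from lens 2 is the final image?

13.2 cm

Lens 1: 1/d_i1 = 1/f₁ − 1/d_o1 = 1/(32.6) − 1/(121) = 0.02241, so d_i1 = 44.62 cm.
The intermediate image is 44.62 cm to the right of lens 1, which is 67.8 − (44.62) = 23.18 cm to the left of lens 2, so d_o2 = +23.18 cm.
Lens 2 is diverging, so f₂ = −30.6 cm.
Lens 2: 1/d_i2 = 1/f₂ − 1/d_o2 = 1/(-30.6) − 1/(23.18) = -0.07582, so d_i2 = -13.2 cm.
The final image is virtual, 13.2 cm to the left of lens 2 (overall magnification ≈ -0.21).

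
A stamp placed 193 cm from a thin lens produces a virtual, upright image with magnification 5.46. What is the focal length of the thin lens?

f = 236 cm (converging)

m = −d_i/d_o ⇒ d_i = −m·d_o = −(+5.46)·(193) = -1054 cm.
1/f = 1/d_o + 1/d_i = 1/(193) + 1/(-1054) = 0.004233, so f = 236 cm.
Since f is positive, the thin lens is converging.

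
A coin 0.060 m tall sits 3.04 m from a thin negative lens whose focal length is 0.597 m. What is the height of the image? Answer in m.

0.00985 m

For a negative lens, f = -0.597 m.
1/d_i = 1/f − 1/d_o = 1/(-0.5970) − 1/(3.04) = -2.004, so d_i = -0.4990 m.
m = −d_i/d_o = +0.1641.
|h_i| = |m|·h_o = 0.1641 × 0.060 = 0.00985 m. The image is virtual, upright and reduced, on the same side as the object.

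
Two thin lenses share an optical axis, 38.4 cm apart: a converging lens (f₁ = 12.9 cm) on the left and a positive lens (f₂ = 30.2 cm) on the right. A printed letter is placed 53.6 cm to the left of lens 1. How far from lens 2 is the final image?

73.6 cm

Lens 1: 1/d_i1 = 1/f₁ − 1/d_o1 = 1/(12.9) − 1/(53.6) = 0.05886, so d_i1 = 16.99 cm.
The intermediate image is 16.99 cm to the right of lens 1, which is 38.4 − (16.99) = 21.41 cm to the left of lens 2, so d_o2 = +21.41 cm.
Lens 2: 1/d_i2 = 1/f₂ − 1/d_o2 = 1/(30.2) − 1/(21.41) = -0.01359, so d_i2 = -73.6 cm.
The final image is virtual, 73.6 cm to the left of lens 2 (overall magnification ≈ -1.1).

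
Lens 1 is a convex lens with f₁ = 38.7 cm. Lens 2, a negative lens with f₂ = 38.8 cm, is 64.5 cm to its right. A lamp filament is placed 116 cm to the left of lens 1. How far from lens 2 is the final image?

5.51 cm

Lens 1: 1/d_i1 = 1/f₁ − 1/d_o1 = 1/(38.7) − 1/(116) = 0.01722, so d_i1 = 58.08 cm.
The intermediate image is 58.08 cm to the right of lens 1, which is 64.5 − (58.08) = 6.420 cm to the left of lens 2, so d_o2 = +6.420 cm.
Lens 2 is diverging, so f₂ = −38.8 cm.
Lens 2: 1/d_i2 = 1/f₂ − 1/d_o2 = 1/(-38.8) − 1/(6.420) = -0.1815, so d_i2 = -5.51 cm.
The final image is virtual, 5.51 cm to the left of lens 2 (overall magnification ≈ -0.43).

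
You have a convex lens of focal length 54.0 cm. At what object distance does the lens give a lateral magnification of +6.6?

45.8 cm

m = −d_i/d_o ⇒ d_i = −m·d_o.
1/f = 1/d_o + 1/d_i = 1/d_o − 1/(m·d_o) = (1 − 1/m)/d_o, so d_o = f(1 − 1/m) = (54.00)(1 − 1/(+6.6)) = 45.8 cm.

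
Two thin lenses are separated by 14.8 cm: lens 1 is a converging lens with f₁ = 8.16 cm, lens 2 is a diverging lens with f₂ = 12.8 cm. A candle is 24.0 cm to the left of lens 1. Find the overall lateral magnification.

Lens 1: 1/d_i1 = 1/(8.16) − 1/(24.0) = 0.08088, so d_i1 = 12.36 cm; m₁ = −d_i1/d_o1 = -0.5150.
d_o2 = 14.8 − (12.36) = 2.440 cm.
f₂ = −12.8 cm (diverging).
Lens 2: 1/d_i2 = 1/(-12.8) − 1/(2.440) = -0.4880, so d_i2 = -2.049 cm; m₂ = −d_i2/d_o2 = +0.8399.
m = m₁·m₂ = (-0.5150)(+0.8399) = -0.433.

m = -0.433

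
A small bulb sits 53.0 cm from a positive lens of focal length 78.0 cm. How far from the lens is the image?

165 cm

Lens equation: 1/q = 1/f − 1/p = 1/(78.00) − 1/(53.0) = 0.01282 − 0.01887 = -0.006047, so q = -165 cm.
The image is virtual, upright and enlarged, on the same side as the object.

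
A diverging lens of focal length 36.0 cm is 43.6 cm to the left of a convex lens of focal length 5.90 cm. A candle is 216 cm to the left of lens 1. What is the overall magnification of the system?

f₁ = −36.0 cm (diverging).
Lens 1: 1/d_i1 = 1/(-36.0) − 1/(216) = -0.03241, so d_i1 = -30.86 cm; m₁ = −d_i1/d_o1 = +0.1429.
d_o2 = 43.6 − (-30.86) = 74.46 cm.
Lens 2: 1/d_i2 = 1/(5.90) − 1/(74.46) = 0.1561, so d_i2 = 6.408 cm; m₂ = −d_i2/d_o2 = -0.08606.
m = m₁·m₂ = (+0.1429)(-0.08606) = -0.0123.

m = -0.0123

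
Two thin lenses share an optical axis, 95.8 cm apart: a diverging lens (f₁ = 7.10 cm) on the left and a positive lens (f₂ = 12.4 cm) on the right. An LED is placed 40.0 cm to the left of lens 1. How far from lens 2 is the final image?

14.1 cm

Lens 1 is diverging, so f₁ = −7.10 cm.
Lens 1: 1/d_i1 = 1/f₁ − 1/d_o1 = 1/(-7.10) − 1/(40.0) = -0.1658, so d_i1 = -6.030 cm.
The intermediate image is 6.030 cm to the left of lens 1 (virtual), which is 95.8 − (-6.030) = 101.8 cm to the left of lens 2, so d_o2 = +101.8 cm.
Lens 2: 1/d_i2 = 1/f₂ − 1/d_o2 = 1/(12.4) − 1/(101.8) = 0.07082, so d_i2 = 14.1 cm.
The final image is real, 14.1 cm to the right of lens 2 (overall magnification ≈ -0.021).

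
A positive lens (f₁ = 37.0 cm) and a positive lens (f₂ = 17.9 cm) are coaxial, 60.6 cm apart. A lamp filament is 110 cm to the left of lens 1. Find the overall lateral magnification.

Lens 1: 1/d_i1 = 1/(37.0) − 1/(110) = 0.01794, so d_i1 = 55.75 cm; m₁ = −d_i1/d_o1 = -0.5068.
d_o2 = 60.6 − (55.75) = 4.850 cm.
Lens 2: 1/d_i2 = 1/(17.9) − 1/(4.850) = -0.1503, so d_i2 = -6.652 cm; m₂ = −d_i2/d_o2 = +1.372.
m = m₁·m₂ = (-0.5068)(+1.372) = -0.695.

m = -0.695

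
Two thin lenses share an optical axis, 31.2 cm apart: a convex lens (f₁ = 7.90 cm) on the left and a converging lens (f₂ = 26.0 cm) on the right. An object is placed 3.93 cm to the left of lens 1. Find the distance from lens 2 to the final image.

Lens 1: 1/d_i1 = 1/f₁ − 1/d_o1 = 1/(7.90) − 1/(3.93) = -0.1279, so d_i1 = -7.820 cm.
The intermediate image is 7.820 cm to the left of lens 1 (virtual), which is 31.2 − (-7.820) = 39.02 cm to the left of lens 2, so d_o2 = +39.02 cm.
Lens 2: 1/d_i2 = 1/f₂ − 1/d_o2 = 1/(26.0) − 1/(39.02) = 0.01283, so d_i2 = 77.9 cm.
The final image is real, 77.9 cm to the right of lens 2 (overall magnification ≈ -4.0).

77.9 cm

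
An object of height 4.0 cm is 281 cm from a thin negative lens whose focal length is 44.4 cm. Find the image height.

For a negative lens, f = -44.4 cm.
1/d_i = 1/f − 1/d_o = 1/(-44.40) − 1/(281) = -0.02608, so d_i = -38.34 cm.
m = −d_i/d_o = +0.1364.
|h_i| = |m|·h_o = 0.1364 × 4.0 = 0.546 cm. The image is virtual, upright and reduced, on the same side as the object.

0.546 cm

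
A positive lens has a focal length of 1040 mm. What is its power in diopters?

P = +0.962 D

f = 104 cm = 1.04 m.
P = 1/f = 1/(1.04 m) = +0.962 D.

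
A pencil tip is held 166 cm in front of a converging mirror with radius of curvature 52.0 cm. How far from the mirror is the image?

30.8 cm

f = R/2 = 52.0/2 = 26.00 cm.
Mirror equation: 1/d_i = 1/f − 1/d_o = 1/(26.00) − 1/(166) = 0.03846 − 0.006024 = 0.03244, so d_i = 30.8 cm.
The image is real, inverted and reduced, in front of the mirror.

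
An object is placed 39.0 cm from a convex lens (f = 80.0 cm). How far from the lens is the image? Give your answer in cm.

76.1 cm

Lens equation: 1/d_i = 1/f − 1/d_o = 1/(80.00) − 1/(39.0) = 0.01250 − 0.02564 = -0.01314, so d_i = -76.1 cm.
The image is virtual, upright and enlarged, on the same side as the object.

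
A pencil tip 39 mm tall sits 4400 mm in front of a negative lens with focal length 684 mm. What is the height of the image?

5.25 mm

For a negative lens, f = -684 mm.
1/d_i = 1/f − 1/d_o = 1/(-684.0) − 1/(4400) = -0.001689, so d_i = -592.0 mm.
m = −d_i/d_o = +0.1345.
|h_i| = |m|·h_o = 0.1345 × 39 = 5.25 mm. The image is virtual, upright and reduced, on the same side as the object.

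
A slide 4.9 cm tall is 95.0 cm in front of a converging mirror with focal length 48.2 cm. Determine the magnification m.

1/d_i = 1/f − 1/d_o = 1/(48.20) − 1/(95.0) = 0.01022, so d_i = 97.84 cm.
m = −d_i/d_o = −(97.84)/(95.0) = -1.03.
The image is real, inverted and enlarged, in front of the mirror.

m = -1.03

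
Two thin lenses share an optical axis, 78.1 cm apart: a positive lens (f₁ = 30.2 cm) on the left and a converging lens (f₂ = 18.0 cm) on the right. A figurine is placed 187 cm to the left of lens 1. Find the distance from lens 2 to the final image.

Lens 1: 1/d_i1 = 1/f₁ − 1/d_o1 = 1/(30.2) − 1/(187) = 0.02776, so d_i1 = 36.02 cm.
The intermediate image is 36.02 cm to the right of lens 1, which is 78.1 − (36.02) = 42.08 cm to the left of lens 2, so d_o2 = +42.08 cm.
Lens 2: 1/d_i2 = 1/f₂ − 1/d_o2 = 1/(18.0) − 1/(42.08) = 0.03179, so d_i2 = 31.5 cm.
The final image is real, 31.5 cm to the right of lens 2 (overall magnification ≈ 0.14).

31.5 cm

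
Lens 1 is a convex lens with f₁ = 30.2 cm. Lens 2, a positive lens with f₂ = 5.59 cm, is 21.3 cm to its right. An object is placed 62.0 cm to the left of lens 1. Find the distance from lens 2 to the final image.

Lens 1: 1/d_i1 = 1/f₁ − 1/d_o1 = 1/(30.2) − 1/(62.0) = 0.01698, so d_i1 = 58.88 cm.
The intermediate image is 58.88 cm to the right of lens 1, which lies 37.58 cm to the right of lens 2 — a virtual object — so d_o2 = −37.58 cm.
Lens 2: 1/d_i2 = 1/f₂ − 1/d_o2 = 1/(5.59) − 1/(-37.58) = 0.2055, so d_i2 = 4.87 cm.
The final image is real, 4.87 cm to the right of lens 2 (overall magnification ≈ -0.12).

4.87 cm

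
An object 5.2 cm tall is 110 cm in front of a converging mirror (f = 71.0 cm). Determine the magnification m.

1/d_i = 1/f − 1/d_o = 1/(71.00) − 1/(110) = 0.004994, so d_i = 200.3 cm.
m = −d_i/d_o = −(200.3)/(110) = -1.82.
The image is real, inverted and enlarged, in front of the mirror.

m = -1.82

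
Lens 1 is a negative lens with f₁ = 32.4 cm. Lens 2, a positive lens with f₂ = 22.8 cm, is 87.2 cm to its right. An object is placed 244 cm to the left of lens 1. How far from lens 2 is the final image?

Lens 1 is diverging, so f₁ = −32.4 cm.
Lens 1: 1/d_i1 = 1/f₁ − 1/d_o1 = 1/(-32.4) − 1/(244) = -0.03496, so d_i1 = -28.60 cm.
The intermediate image is 28.60 cm to the left of lens 1 (virtual), which is 87.2 − (-28.60) = 115.8 cm to the left of lens 2, so d_o2 = +115.8 cm.
Lens 2: 1/d_i2 = 1/f₂ − 1/d_o2 = 1/(22.8) − 1/(115.8) = 0.03522, so d_i2 = 28.4 cm.
The final image is real, 28.4 cm to the right of lens 2 (overall magnification ≈ -0.029).

28.4 cm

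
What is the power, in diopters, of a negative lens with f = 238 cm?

P = -0.420 D

For a negative lens, f = −238 cm.
f = -238 cm = -2.38 m.
P = 1/f = 1/(-2.38 m) = -0.420 D.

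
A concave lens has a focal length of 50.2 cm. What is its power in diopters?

P = -1.99 D

For a concave lens, f = −50.2 cm.
f = -50.2 cm = -0.502 m.
P = 1/f = 1/(-0.502 m) = -1.99 D.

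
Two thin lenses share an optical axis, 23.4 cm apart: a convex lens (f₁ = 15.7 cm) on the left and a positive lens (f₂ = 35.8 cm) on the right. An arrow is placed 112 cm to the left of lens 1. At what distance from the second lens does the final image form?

Lens 1: 1/d_i1 = 1/f₁ − 1/d_o1 = 1/(15.7) − 1/(112) = 0.05477, so d_i1 = 18.26 cm.
The intermediate image is 18.26 cm to the right of lens 1, which is 23.4 − (18.26) = 5.140 cm to the left of lens 2, so d_o2 = +5.140 cm.
Lens 2: 1/d_i2 = 1/f₂ − 1/d_o2 = 1/(35.8) − 1/(5.140) = -0.1666, so d_i2 = -6.00 cm.
The final image is virtual, 6.00 cm to the left of lens 2 (overall magnification ≈ -0.19).

6.00 cm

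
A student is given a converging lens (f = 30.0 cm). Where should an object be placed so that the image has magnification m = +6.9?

m = −d_i/d_o ⇒ d_i = −m·d_o.
1/f = 1/d_o + 1/d_i = 1/d_o − 1/(m·d_o) = (1 − 1/m)/d_o, so d_o = f(1 − 1/m) = (30.00)(1 − 1/(+6.9)) = 25.7 cm.

25.7 cm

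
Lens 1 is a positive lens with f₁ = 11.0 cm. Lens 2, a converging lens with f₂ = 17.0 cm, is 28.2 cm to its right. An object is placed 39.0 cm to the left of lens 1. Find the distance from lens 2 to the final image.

53.1 cm

Lens 1: 1/d_i1 = 1/f₁ − 1/d_o1 = 1/(11.0) − 1/(39.0) = 0.06527, so d_i1 = 15.32 cm.
The intermediate image is 15.32 cm to the right of lens 1, which is 28.2 − (15.32) = 12.88 cm to the left of lens 2, so d_o2 = +12.88 cm.
Lens 2: 1/d_i2 = 1/f₂ − 1/d_o2 = 1/(17.0) − 1/(12.88) = -0.01882, so d_i2 = -53.1 cm.
The final image is virtual, 53.1 cm to the left of lens 2 (overall magnification ≈ -1.6).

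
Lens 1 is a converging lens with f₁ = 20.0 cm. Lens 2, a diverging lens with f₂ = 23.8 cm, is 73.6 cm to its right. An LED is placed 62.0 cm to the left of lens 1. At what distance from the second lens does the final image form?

15.5 cm

Lens 1: 1/d_i1 = 1/f₁ − 1/d_o1 = 1/(20.0) − 1/(62.0) = 0.03387, so d_i1 = 29.52 cm.
The intermediate image is 29.52 cm to the right of lens 1, which is 73.6 − (29.52) = 44.08 cm to the left of lens 2, so d_o2 = +44.08 cm.
Lens 2 is diverging, so f₂ = −23.8 cm.
Lens 2: 1/d_i2 = 1/f₂ − 1/d_o2 = 1/(-23.8) − 1/(44.08) = -0.06470, so d_i2 = -15.5 cm.
The final image is virtual, 15.5 cm to the left of lens 2 (overall magnification ≈ -0.17).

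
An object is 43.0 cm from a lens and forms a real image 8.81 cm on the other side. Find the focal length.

f = 7.31 cm (converging)

Real image ⇒ d_i = +8.81 cm.
1/f = 1/d_o + 1/d_i = 1/(43.0) + 1/(8.81) = 0.1368, so f = 7.31 cm.
Since f is positive, the lens is converging.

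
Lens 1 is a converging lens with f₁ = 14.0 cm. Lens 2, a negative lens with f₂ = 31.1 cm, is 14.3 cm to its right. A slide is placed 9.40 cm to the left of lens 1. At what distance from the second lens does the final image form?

18.0 cm

Lens 1: 1/d_i1 = 1/f₁ − 1/d_o1 = 1/(14.0) − 1/(9.40) = -0.03495, so d_i1 = -28.61 cm.
The intermediate image is 28.61 cm to the left of lens 1 (virtual), which is 14.3 − (-28.61) = 42.91 cm to the left of lens 2, so d_o2 = +42.91 cm.
Lens 2 is diverging, so f₂ = −31.1 cm.
Lens 2: 1/d_i2 = 1/f₂ − 1/d_o2 = 1/(-31.1) − 1/(42.91) = -0.05546, so d_i2 = -18.0 cm.
The final image is virtual, 18.0 cm to the left of lens 2 (overall magnification ≈ 1.3).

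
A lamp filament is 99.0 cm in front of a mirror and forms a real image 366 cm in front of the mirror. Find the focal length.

f = 77.9 cm (concave)

Real image ⇒ d_i = +366 cm.
1/f = 1/d_o + 1/d_i = 1/(99.0) + 1/(366) = 0.01283, so f = 77.9 cm.
Since f is positive, the mirror is concave.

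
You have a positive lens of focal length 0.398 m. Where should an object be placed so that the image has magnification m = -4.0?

m = −d_i/d_o ⇒ d_i = −m·d_o.
1/f = 1/d_o + 1/d_i = 1/d_o − 1/(m·d_o) = (1 − 1/m)/d_o, so d_o = f(1 − 1/m) = (0.3980)(1 − 1/(-4.0)) = 0.497 m.

0.497 m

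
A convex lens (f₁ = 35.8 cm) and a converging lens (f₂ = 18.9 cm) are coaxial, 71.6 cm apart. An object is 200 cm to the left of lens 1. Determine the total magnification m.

m = +0.453

Lens 1: 1/d_i1 = 1/(35.8) − 1/(200) = 0.02293, so d_i1 = 43.61 cm; m₁ = −d_i1/d_o1 = -0.2180.
d_o2 = 71.6 − (43.61) = 27.99 cm.
Lens 2: 1/d_i2 = 1/(18.9) − 1/(27.99) = 0.01718, so d_i2 = 58.20 cm; m₂ = −d_i2/d_o2 = -2.079.
m = m₁·m₂ = (-0.2180)(-2.079) = +0.453.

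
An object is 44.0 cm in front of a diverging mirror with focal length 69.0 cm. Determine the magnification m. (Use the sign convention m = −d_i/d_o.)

m = +0.611

For a diverging mirror, f = -69.0 cm.
1/d_i = 1/f − 1/d_o = 1/(-69.00) − 1/(44.0) = -0.03722, so d_i = -26.87 cm.
m = −d_i/d_o = −(-26.87)/(44.0) = +0.611.
The image is virtual, upright and reduced, behind the mirror.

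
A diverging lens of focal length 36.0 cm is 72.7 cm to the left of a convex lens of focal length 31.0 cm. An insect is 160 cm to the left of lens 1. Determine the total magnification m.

f₁ = −36.0 cm (diverging).
Lens 1: 1/d_i1 = 1/(-36.0) − 1/(160) = -0.03403, so d_i1 = -29.39 cm; m₁ = −d_i1/d_o1 = +0.1837.
d_o2 = 72.7 − (-29.39) = 102.1 cm.
Lens 2: 1/d_i2 = 1/(31.0) − 1/(102.1) = 0.02246, so d_i2 = 44.52 cm; m₂ = −d_i2/d_o2 = -0.4360.
m = m₁·m₂ = (+0.1837)(-0.4360) = -0.0801.

m = -0.0801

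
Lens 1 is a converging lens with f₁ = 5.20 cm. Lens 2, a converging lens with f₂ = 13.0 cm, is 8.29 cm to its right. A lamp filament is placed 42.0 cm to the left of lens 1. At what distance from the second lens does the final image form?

Lens 1: 1/d_i1 = 1/f₁ − 1/d_o1 = 1/(5.20) − 1/(42.0) = 0.1685, so d_i1 = 5.935 cm.
The intermediate image is 5.935 cm to the right of lens 1, which is 8.29 − (5.935) = 2.355 cm to the left of lens 2, so d_o2 = +2.355 cm.
Lens 2: 1/d_i2 = 1/f₂ − 1/d_o2 = 1/(13.0) − 1/(2.355) = -0.3477, so d_i2 = -2.88 cm.
The final image is virtual, 2.88 cm to the left of lens 2 (overall magnification ≈ -0.17).

2.88 cm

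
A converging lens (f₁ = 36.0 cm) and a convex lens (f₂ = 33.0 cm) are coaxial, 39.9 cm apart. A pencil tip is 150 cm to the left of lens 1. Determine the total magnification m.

m = -0.258

Lens 1: 1/d_i1 = 1/(36.0) − 1/(150) = 0.02111, so d_i1 = 47.37 cm; m₁ = −d_i1/d_o1 = -0.3158.
d_o2 = 39.9 − (47.37) = -7.470 cm (virtual object).
Lens 2: 1/d_i2 = 1/(33.0) − 1/(-7.470) = 0.1642, so d_i2 = 6.091 cm; m₂ = −d_i2/d_o2 = +0.8154.
m = m₁·m₂ = (-0.3158)(+0.8154) = -0.258.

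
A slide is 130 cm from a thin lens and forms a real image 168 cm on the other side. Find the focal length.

f = 73.3 cm (converging)

Real image ⇒ d_i = +168 cm.
1/f = 1/d_o + 1/d_i = 1/(130) + 1/(168) = 0.01364, so f = 73.3 cm.
Since f is positive, the thin lens is converging.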